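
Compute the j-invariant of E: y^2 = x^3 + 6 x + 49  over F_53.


Delta = -16(4 a^3 + 27 b^2) mod 53 = 40
-1728 * (4 a)^3 = -1728 * (4*6)^3 mod 53 = 23
j = 23 * 40^(-1) mod 53 = 39

j = 39 (mod 53)


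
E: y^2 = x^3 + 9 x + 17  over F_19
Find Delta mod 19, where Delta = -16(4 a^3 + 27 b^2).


4 a^3 + 27 b^2 = 4*9^3 + 27*17^2 = 2916 + 7803 = 10719
Delta = -16 * (10719) = -171504
Delta mod 19 = 9

Delta = 9 (mod 19)


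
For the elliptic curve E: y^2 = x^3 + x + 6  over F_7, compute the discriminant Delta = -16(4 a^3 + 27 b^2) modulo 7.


4 a^3 + 27 b^2 = 4*1^3 + 27*6^2 = 4 + 972 = 976
Delta = -16 * (976) = -15616
Delta mod 7 = 1

Delta = 1 (mod 7)


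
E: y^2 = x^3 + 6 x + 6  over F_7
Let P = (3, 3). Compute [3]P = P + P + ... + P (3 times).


k = 3 = 11_2 (binary, LSB first: 11)
Double-and-add from P = (3, 3):
  bit 0 = 1: acc = O + (3, 3) = (3, 3)
  bit 1 = 1: acc = (3, 3) + (5, 0) = (3, 4)

3P = (3, 4)


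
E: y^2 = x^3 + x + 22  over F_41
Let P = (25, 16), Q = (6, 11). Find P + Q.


P != Q, so use the chord formula.
s = (y2 - y1) / (x2 - x1) = (36) / (22) mod 41 = 24
x3 = s^2 - x1 - x2 mod 41 = 24^2 - 25 - 6 = 12
y3 = s (x1 - x3) - y1 mod 41 = 24 * (25 - 12) - 16 = 9

P + Q = (12, 9)


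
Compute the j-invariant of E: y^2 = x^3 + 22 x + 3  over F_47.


Delta = -16(4 a^3 + 27 b^2) mod 47 = 41
-1728 * (4 a)^3 = -1728 * (4*22)^3 mod 47 = 21
j = 21 * 41^(-1) mod 47 = 20

j = 20 (mod 47)


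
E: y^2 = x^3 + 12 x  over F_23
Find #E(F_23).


For each x in F_23, count y with y^2 = x^3 + 12 x + 0 mod 23:
  x = 0: RHS = 0, y in [0]  -> 1 point(s)
  x = 1: RHS = 13, y in [6, 17]  -> 2 point(s)
  x = 2: RHS = 9, y in [3, 20]  -> 2 point(s)
  x = 5: RHS = 1, y in [1, 22]  -> 2 point(s)
  x = 6: RHS = 12, y in [9, 14]  -> 2 point(s)
  x = 7: RHS = 13, y in [6, 17]  -> 2 point(s)
  x = 9: RHS = 9, y in [3, 20]  -> 2 point(s)
  x = 10: RHS = 16, y in [4, 19]  -> 2 point(s)
  x = 12: RHS = 9, y in [3, 20]  -> 2 point(s)
  x = 15: RHS = 13, y in [6, 17]  -> 2 point(s)
  x = 19: RHS = 3, y in [7, 16]  -> 2 point(s)
  x = 20: RHS = 6, y in [11, 12]  -> 2 point(s)
Affine points: 23. Add the point at infinity: total = 24.

#E(F_23) = 24


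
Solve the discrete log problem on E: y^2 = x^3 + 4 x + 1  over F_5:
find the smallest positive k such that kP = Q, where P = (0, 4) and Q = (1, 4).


Enumerate multiples of P until we hit Q = (1, 4):
  1P = (0, 4)
  2P = (4, 4)
  3P = (1, 1)
  4P = (3, 0)
  5P = (1, 4)
Match found at i = 5.

k = 5


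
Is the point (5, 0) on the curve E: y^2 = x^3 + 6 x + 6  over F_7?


Check whether y^2 = x^3 + 6 x + 6 (mod 7) for (x, y) = (5, 0).
LHS: y^2 = 0^2 mod 7 = 0
RHS: x^3 + 6 x + 6 = 5^3 + 6*5 + 6 mod 7 = 0
LHS = RHS

Yes, on the curve


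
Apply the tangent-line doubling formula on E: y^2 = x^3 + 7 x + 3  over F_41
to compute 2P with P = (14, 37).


Doubling: s = (3 x1^2 + a) / (2 y1)
s = (3*14^2 + 7) / (2*37) mod 41 = 23
x3 = s^2 - 2 x1 mod 41 = 23^2 - 2*14 = 9
y3 = s (x1 - x3) - y1 mod 41 = 23 * (14 - 9) - 37 = 37

2P = (9, 37)


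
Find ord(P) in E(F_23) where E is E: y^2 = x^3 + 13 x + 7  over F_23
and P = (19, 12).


Compute successive multiples of P until we hit O:
  1P = (19, 12)
  2P = (3, 21)
  3P = (5, 6)
  4P = (2, 15)
  5P = (8, 5)
  6P = (8, 18)
  7P = (2, 8)
  8P = (5, 17)
  ... (continuing to 11P)
  11P = O

ord(P) = 11


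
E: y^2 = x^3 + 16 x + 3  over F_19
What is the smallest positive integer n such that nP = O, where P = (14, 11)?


Compute successive multiples of P until we hit O:
  1P = (14, 11)
  2P = (16, 17)
  3P = (17, 18)
  4P = (4, 6)
  5P = (6, 12)
  6P = (10, 17)
  7P = (2, 9)
  8P = (12, 2)
  ... (continuing to 25P)
  25P = O

ord(P) = 25


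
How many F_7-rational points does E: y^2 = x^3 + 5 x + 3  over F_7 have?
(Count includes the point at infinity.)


For each x in F_7, count y with y^2 = x^3 + 5 x + 3 mod 7:
  x = 1: RHS = 2, y in [3, 4]  -> 2 point(s)
  x = 2: RHS = 0, y in [0]  -> 1 point(s)
  x = 6: RHS = 4, y in [2, 5]  -> 2 point(s)
Affine points: 5. Add the point at infinity: total = 6.

#E(F_7) = 6


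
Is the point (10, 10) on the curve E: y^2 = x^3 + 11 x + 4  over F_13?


Check whether y^2 = x^3 + 11 x + 4 (mod 13) for (x, y) = (10, 10).
LHS: y^2 = 10^2 mod 13 = 9
RHS: x^3 + 11 x + 4 = 10^3 + 11*10 + 4 mod 13 = 9
LHS = RHS

Yes, on the curve


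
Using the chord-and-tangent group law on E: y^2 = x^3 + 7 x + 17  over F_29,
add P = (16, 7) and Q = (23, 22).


P != Q, so use the chord formula.
s = (y2 - y1) / (x2 - x1) = (15) / (7) mod 29 = 27
x3 = s^2 - x1 - x2 mod 29 = 27^2 - 16 - 23 = 23
y3 = s (x1 - x3) - y1 mod 29 = 27 * (16 - 23) - 7 = 7

P + Q = (23, 7)


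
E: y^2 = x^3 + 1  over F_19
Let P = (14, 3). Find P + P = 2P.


Doubling: s = (3 x1^2 + a) / (2 y1)
s = (3*14^2 + 0) / (2*3) mod 19 = 3
x3 = s^2 - 2 x1 mod 19 = 3^2 - 2*14 = 0
y3 = s (x1 - x3) - y1 mod 19 = 3 * (14 - 0) - 3 = 1

2P = (0, 1)


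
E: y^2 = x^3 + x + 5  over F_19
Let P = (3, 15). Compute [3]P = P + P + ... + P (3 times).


k = 3 = 11_2 (binary, LSB first: 11)
Double-and-add from P = (3, 15):
  bit 0 = 1: acc = O + (3, 15) = (3, 15)
  bit 1 = 1: acc = (3, 15) + (11, 13) = (11, 6)

3P = (11, 6)


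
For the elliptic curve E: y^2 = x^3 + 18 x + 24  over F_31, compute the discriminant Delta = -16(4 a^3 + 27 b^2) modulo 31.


4 a^3 + 27 b^2 = 4*18^3 + 27*24^2 = 23328 + 15552 = 38880
Delta = -16 * (38880) = -622080
Delta mod 31 = 28

Delta = 28 (mod 31)


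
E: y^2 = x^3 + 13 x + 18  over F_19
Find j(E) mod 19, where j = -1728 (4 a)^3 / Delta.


Delta = -16(4 a^3 + 27 b^2) mod 19 = 16
-1728 * (4 a)^3 = -1728 * (4*13)^3 mod 19 = 8
j = 8 * 16^(-1) mod 19 = 10

j = 10 (mod 19)


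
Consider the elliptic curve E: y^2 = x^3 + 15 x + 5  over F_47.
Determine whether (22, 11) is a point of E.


Check whether y^2 = x^3 + 15 x + 5 (mod 47) for (x, y) = (22, 11).
LHS: y^2 = 11^2 mod 47 = 27
RHS: x^3 + 15 x + 5 = 22^3 + 15*22 + 5 mod 47 = 32
LHS != RHS

No, not on the curve


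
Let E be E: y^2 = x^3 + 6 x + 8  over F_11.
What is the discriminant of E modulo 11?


4 a^3 + 27 b^2 = 4*6^3 + 27*8^2 = 864 + 1728 = 2592
Delta = -16 * (2592) = -41472
Delta mod 11 = 9

Delta = 9 (mod 11)


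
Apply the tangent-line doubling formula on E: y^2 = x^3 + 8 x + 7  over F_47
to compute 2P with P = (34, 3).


Doubling: s = (3 x1^2 + a) / (2 y1)
s = (3*34^2 + 8) / (2*3) mod 47 = 31
x3 = s^2 - 2 x1 mod 47 = 31^2 - 2*34 = 0
y3 = s (x1 - x3) - y1 mod 47 = 31 * (34 - 0) - 3 = 17

2P = (0, 17)


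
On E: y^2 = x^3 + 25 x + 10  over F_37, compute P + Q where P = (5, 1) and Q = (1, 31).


P != Q, so use the chord formula.
s = (y2 - y1) / (x2 - x1) = (30) / (33) mod 37 = 11
x3 = s^2 - x1 - x2 mod 37 = 11^2 - 5 - 1 = 4
y3 = s (x1 - x3) - y1 mod 37 = 11 * (5 - 4) - 1 = 10

P + Q = (4, 10)


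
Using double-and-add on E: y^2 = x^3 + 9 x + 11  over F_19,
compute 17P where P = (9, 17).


k = 17 = 10001_2 (binary, LSB first: 10001)
Double-and-add from P = (9, 17):
  bit 0 = 1: acc = O + (9, 17) = (9, 17)
  bit 1 = 0: acc unchanged = (9, 17)
  bit 2 = 0: acc unchanged = (9, 17)
  bit 3 = 0: acc unchanged = (9, 17)
  bit 4 = 1: acc = (9, 17) + (11, 15) = (0, 12)

17P = (0, 12)


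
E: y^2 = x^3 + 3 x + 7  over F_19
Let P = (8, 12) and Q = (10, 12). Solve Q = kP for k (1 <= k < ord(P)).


Enumerate multiples of P until we hit Q = (10, 12):
  1P = (8, 12)
  2P = (4, 11)
  3P = (13, 1)
  4P = (15, 11)
  5P = (3, 9)
  6P = (0, 8)
  7P = (16, 3)
  8P = (12, 2)
  9P = (10, 12)
Match found at i = 9.

k = 9


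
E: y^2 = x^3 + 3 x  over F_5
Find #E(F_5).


For each x in F_5, count y with y^2 = x^3 + 3 x + 0 mod 5:
  x = 0: RHS = 0, y in [0]  -> 1 point(s)
  x = 1: RHS = 4, y in [2, 3]  -> 2 point(s)
  x = 2: RHS = 4, y in [2, 3]  -> 2 point(s)
  x = 3: RHS = 1, y in [1, 4]  -> 2 point(s)
  x = 4: RHS = 1, y in [1, 4]  -> 2 point(s)
Affine points: 9. Add the point at infinity: total = 10.

#E(F_5) = 10


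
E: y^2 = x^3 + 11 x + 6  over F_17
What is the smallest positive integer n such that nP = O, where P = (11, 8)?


Compute successive multiples of P until we hit O:
  1P = (11, 8)
  2P = (12, 9)
  3P = (12, 8)
  4P = (11, 9)
  5P = O

ord(P) = 5


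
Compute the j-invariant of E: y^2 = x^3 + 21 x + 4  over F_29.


Delta = -16(4 a^3 + 27 b^2) mod 29 = 17
-1728 * (4 a)^3 = -1728 * (4*21)^3 mod 29 = 24
j = 24 * 17^(-1) mod 29 = 27

j = 27 (mod 29)


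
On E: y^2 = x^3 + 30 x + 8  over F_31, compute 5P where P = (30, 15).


k = 5 = 101_2 (binary, LSB first: 101)
Double-and-add from P = (30, 15):
  bit 0 = 1: acc = O + (30, 15) = (30, 15)
  bit 1 = 0: acc unchanged = (30, 15)
  bit 2 = 1: acc = (30, 15) + (6, 1) = (30, 16)

5P = (30, 16)


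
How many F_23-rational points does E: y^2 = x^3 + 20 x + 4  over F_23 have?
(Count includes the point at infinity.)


For each x in F_23, count y with y^2 = x^3 + 20 x + 4 mod 23:
  x = 0: RHS = 4, y in [2, 21]  -> 2 point(s)
  x = 1: RHS = 2, y in [5, 18]  -> 2 point(s)
  x = 2: RHS = 6, y in [11, 12]  -> 2 point(s)
  x = 6: RHS = 18, y in [8, 15]  -> 2 point(s)
  x = 7: RHS = 4, y in [2, 21]  -> 2 point(s)
  x = 8: RHS = 9, y in [3, 20]  -> 2 point(s)
  x = 9: RHS = 16, y in [4, 19]  -> 2 point(s)
  x = 10: RHS = 8, y in [10, 13]  -> 2 point(s)
  x = 13: RHS = 0, y in [0]  -> 1 point(s)
  x = 16: RHS = 4, y in [2, 21]  -> 2 point(s)
  x = 17: RHS = 13, y in [6, 17]  -> 2 point(s)
  x = 18: RHS = 9, y in [3, 20]  -> 2 point(s)
  x = 20: RHS = 9, y in [3, 20]  -> 2 point(s)
  x = 21: RHS = 2, y in [5, 18]  -> 2 point(s)
  x = 22: RHS = 6, y in [11, 12]  -> 2 point(s)
Affine points: 29. Add the point at infinity: total = 30.

#E(F_23) = 30


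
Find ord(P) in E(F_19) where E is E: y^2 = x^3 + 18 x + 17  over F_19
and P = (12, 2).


Compute successive multiples of P until we hit O:
  1P = (12, 2)
  2P = (2, 2)
  3P = (5, 17)
  4P = (0, 13)
  5P = (18, 13)
  6P = (14, 7)
  7P = (4, 18)
  8P = (7, 7)
  ... (continuing to 26P)
  26P = O

ord(P) = 26


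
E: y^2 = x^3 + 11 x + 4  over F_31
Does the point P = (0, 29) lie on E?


Check whether y^2 = x^3 + 11 x + 4 (mod 31) for (x, y) = (0, 29).
LHS: y^2 = 29^2 mod 31 = 4
RHS: x^3 + 11 x + 4 = 0^3 + 11*0 + 4 mod 31 = 4
LHS = RHS

Yes, on the curve


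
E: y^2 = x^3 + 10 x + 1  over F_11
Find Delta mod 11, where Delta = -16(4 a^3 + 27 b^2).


4 a^3 + 27 b^2 = 4*10^3 + 27*1^2 = 4000 + 27 = 4027
Delta = -16 * (4027) = -64432
Delta mod 11 = 6

Delta = 6 (mod 11)


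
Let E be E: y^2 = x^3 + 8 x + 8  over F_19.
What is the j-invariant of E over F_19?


Delta = -16(4 a^3 + 27 b^2) mod 19 = 4
-1728 * (4 a)^3 = -1728 * (4*8)^3 mod 19 = 12
j = 12 * 4^(-1) mod 19 = 3

j = 3 (mod 19)


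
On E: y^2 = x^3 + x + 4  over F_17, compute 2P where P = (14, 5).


Doubling: s = (3 x1^2 + a) / (2 y1)
s = (3*14^2 + 1) / (2*5) mod 17 = 13
x3 = s^2 - 2 x1 mod 17 = 13^2 - 2*14 = 5
y3 = s (x1 - x3) - y1 mod 17 = 13 * (14 - 5) - 5 = 10

2P = (5, 10)


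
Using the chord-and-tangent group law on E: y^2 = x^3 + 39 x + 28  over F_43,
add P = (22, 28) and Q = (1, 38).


P != Q, so use the chord formula.
s = (y2 - y1) / (x2 - x1) = (10) / (22) mod 43 = 20
x3 = s^2 - x1 - x2 mod 43 = 20^2 - 22 - 1 = 33
y3 = s (x1 - x3) - y1 mod 43 = 20 * (22 - 33) - 28 = 10

P + Q = (33, 10)


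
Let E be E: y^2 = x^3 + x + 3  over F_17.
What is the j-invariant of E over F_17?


Delta = -16(4 a^3 + 27 b^2) mod 17 = 9
-1728 * (4 a)^3 = -1728 * (4*1)^3 mod 17 = 10
j = 10 * 9^(-1) mod 17 = 3

j = 3 (mod 17)


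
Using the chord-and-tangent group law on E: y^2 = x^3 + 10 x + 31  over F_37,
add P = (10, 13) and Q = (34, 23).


P != Q, so use the chord formula.
s = (y2 - y1) / (x2 - x1) = (10) / (24) mod 37 = 22
x3 = s^2 - x1 - x2 mod 37 = 22^2 - 10 - 34 = 33
y3 = s (x1 - x3) - y1 mod 37 = 22 * (10 - 33) - 13 = 36

P + Q = (33, 36)


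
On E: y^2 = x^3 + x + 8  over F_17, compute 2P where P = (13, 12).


Doubling: s = (3 x1^2 + a) / (2 y1)
s = (3*13^2 + 1) / (2*12) mod 17 = 7
x3 = s^2 - 2 x1 mod 17 = 7^2 - 2*13 = 6
y3 = s (x1 - x3) - y1 mod 17 = 7 * (13 - 6) - 12 = 3

2P = (6, 3)


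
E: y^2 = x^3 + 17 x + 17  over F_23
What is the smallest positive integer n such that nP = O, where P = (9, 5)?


Compute successive multiples of P until we hit O:
  1P = (9, 5)
  2P = (14, 3)
  3P = (2, 6)
  4P = (20, 13)
  5P = (20, 10)
  6P = (2, 17)
  7P = (14, 20)
  8P = (9, 18)
  ... (continuing to 9P)
  9P = O

ord(P) = 9


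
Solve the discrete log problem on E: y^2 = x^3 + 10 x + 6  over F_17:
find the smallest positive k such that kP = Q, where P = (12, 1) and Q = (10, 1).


Enumerate multiples of P until we hit Q = (10, 1):
  1P = (12, 1)
  2P = (10, 16)
  3P = (13, 15)
  4P = (1, 0)
  5P = (13, 2)
  6P = (10, 1)
Match found at i = 6.

k = 6


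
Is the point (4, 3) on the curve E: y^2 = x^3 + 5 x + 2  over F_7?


Check whether y^2 = x^3 + 5 x + 2 (mod 7) for (x, y) = (4, 3).
LHS: y^2 = 3^2 mod 7 = 2
RHS: x^3 + 5 x + 2 = 4^3 + 5*4 + 2 mod 7 = 2
LHS = RHS

Yes, on the curve


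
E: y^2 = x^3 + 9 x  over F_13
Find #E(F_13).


For each x in F_13, count y with y^2 = x^3 + 9 x + 0 mod 13:
  x = 0: RHS = 0, y in [0]  -> 1 point(s)
  x = 1: RHS = 10, y in [6, 7]  -> 2 point(s)
  x = 2: RHS = 0, y in [0]  -> 1 point(s)
  x = 4: RHS = 9, y in [3, 10]  -> 2 point(s)
  x = 5: RHS = 1, y in [1, 12]  -> 2 point(s)
  x = 6: RHS = 10, y in [6, 7]  -> 2 point(s)
  x = 7: RHS = 3, y in [4, 9]  -> 2 point(s)
  x = 8: RHS = 12, y in [5, 8]  -> 2 point(s)
  x = 9: RHS = 4, y in [2, 11]  -> 2 point(s)
  x = 11: RHS = 0, y in [0]  -> 1 point(s)
  x = 12: RHS = 3, y in [4, 9]  -> 2 point(s)
Affine points: 19. Add the point at infinity: total = 20.

#E(F_13) = 20


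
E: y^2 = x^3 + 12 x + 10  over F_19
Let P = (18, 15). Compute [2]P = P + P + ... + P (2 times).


k = 2 = 10_2 (binary, LSB first: 01)
Double-and-add from P = (18, 15):
  bit 0 = 0: acc unchanged = O
  bit 1 = 1: acc = O + (7, 0) = (7, 0)

2P = (7, 0)


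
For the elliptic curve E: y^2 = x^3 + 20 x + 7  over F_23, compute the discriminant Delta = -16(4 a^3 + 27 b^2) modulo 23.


4 a^3 + 27 b^2 = 4*20^3 + 27*7^2 = 32000 + 1323 = 33323
Delta = -16 * (33323) = -533168
Delta mod 23 = 18

Delta = 18 (mod 23)


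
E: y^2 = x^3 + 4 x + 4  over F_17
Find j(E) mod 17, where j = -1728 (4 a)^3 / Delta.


Delta = -16(4 a^3 + 27 b^2) mod 17 = 8
-1728 * (4 a)^3 = -1728 * (4*4)^3 mod 17 = 11
j = 11 * 8^(-1) mod 17 = 12

j = 12 (mod 17)


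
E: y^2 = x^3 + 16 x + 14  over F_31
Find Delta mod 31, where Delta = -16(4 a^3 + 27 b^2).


4 a^3 + 27 b^2 = 4*16^3 + 27*14^2 = 16384 + 5292 = 21676
Delta = -16 * (21676) = -346816
Delta mod 31 = 12

Delta = 12 (mod 31)


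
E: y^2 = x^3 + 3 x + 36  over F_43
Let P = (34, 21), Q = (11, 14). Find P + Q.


P != Q, so use the chord formula.
s = (y2 - y1) / (x2 - x1) = (36) / (20) mod 43 = 19
x3 = s^2 - x1 - x2 mod 43 = 19^2 - 34 - 11 = 15
y3 = s (x1 - x3) - y1 mod 43 = 19 * (34 - 15) - 21 = 39

P + Q = (15, 39)


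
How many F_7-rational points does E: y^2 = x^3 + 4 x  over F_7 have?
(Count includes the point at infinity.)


For each x in F_7, count y with y^2 = x^3 + 4 x + 0 mod 7:
  x = 0: RHS = 0, y in [0]  -> 1 point(s)
  x = 2: RHS = 2, y in [3, 4]  -> 2 point(s)
  x = 3: RHS = 4, y in [2, 5]  -> 2 point(s)
  x = 6: RHS = 2, y in [3, 4]  -> 2 point(s)
Affine points: 7. Add the point at infinity: total = 8.

#E(F_7) = 8


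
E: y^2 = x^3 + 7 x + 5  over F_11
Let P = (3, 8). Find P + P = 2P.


Doubling: s = (3 x1^2 + a) / (2 y1)
s = (3*3^2 + 7) / (2*8) mod 11 = 9
x3 = s^2 - 2 x1 mod 11 = 9^2 - 2*3 = 9
y3 = s (x1 - x3) - y1 mod 11 = 9 * (3 - 9) - 8 = 4

2P = (9, 4)


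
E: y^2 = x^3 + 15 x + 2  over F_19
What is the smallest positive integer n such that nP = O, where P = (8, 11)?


Compute successive multiples of P until we hit O:
  1P = (8, 11)
  2P = (14, 12)
  3P = (6, 2)
  4P = (11, 4)
  5P = (16, 14)
  6P = (18, 9)
  7P = (9, 12)
  8P = (3, 13)
  ... (continuing to 20P)
  20P = O

ord(P) = 20


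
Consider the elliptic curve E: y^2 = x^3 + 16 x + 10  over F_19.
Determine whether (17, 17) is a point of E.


Check whether y^2 = x^3 + 16 x + 10 (mod 19) for (x, y) = (17, 17).
LHS: y^2 = 17^2 mod 19 = 4
RHS: x^3 + 16 x + 10 = 17^3 + 16*17 + 10 mod 19 = 8
LHS != RHS

No, not on the curve


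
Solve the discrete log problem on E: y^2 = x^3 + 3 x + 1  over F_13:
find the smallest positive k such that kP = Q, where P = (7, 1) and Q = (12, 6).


Enumerate multiples of P until we hit Q = (12, 6):
  1P = (7, 1)
  2P = (8, 2)
  3P = (12, 7)
  4P = (10, 11)
  5P = (10, 2)
  6P = (12, 6)
Match found at i = 6.

k = 6


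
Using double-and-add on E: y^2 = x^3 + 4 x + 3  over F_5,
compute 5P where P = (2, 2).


k = 5 = 101_2 (binary, LSB first: 101)
Double-and-add from P = (2, 2):
  bit 0 = 1: acc = O + (2, 2) = (2, 2)
  bit 1 = 0: acc unchanged = (2, 2)
  bit 2 = 1: acc = (2, 2) + (2, 2) = (2, 3)

5P = (2, 3)


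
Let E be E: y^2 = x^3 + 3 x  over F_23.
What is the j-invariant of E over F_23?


Delta = -16(4 a^3 + 27 b^2) mod 23 = 20
-1728 * (4 a)^3 = -1728 * (4*3)^3 mod 23 = 14
j = 14 * 20^(-1) mod 23 = 3

j = 3 (mod 23)


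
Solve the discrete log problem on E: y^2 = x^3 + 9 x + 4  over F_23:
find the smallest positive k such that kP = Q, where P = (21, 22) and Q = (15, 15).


Enumerate multiples of P until we hit Q = (15, 15):
  1P = (21, 22)
  2P = (5, 17)
  3P = (13, 15)
  4P = (16, 14)
  5P = (18, 15)
  6P = (15, 15)
Match found at i = 6.

k = 6


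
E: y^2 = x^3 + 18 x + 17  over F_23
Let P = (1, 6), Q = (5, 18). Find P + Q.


P != Q, so use the chord formula.
s = (y2 - y1) / (x2 - x1) = (12) / (4) mod 23 = 3
x3 = s^2 - x1 - x2 mod 23 = 3^2 - 1 - 5 = 3
y3 = s (x1 - x3) - y1 mod 23 = 3 * (1 - 3) - 6 = 11

P + Q = (3, 11)


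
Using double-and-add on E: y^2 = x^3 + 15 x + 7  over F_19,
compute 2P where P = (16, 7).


k = 2 = 10_2 (binary, LSB first: 01)
Double-and-add from P = (16, 7):
  bit 0 = 0: acc unchanged = O
  bit 1 = 1: acc = O + (15, 15) = (15, 15)

2P = (15, 15)


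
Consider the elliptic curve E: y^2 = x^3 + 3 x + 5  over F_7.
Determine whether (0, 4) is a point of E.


Check whether y^2 = x^3 + 3 x + 5 (mod 7) for (x, y) = (0, 4).
LHS: y^2 = 4^2 mod 7 = 2
RHS: x^3 + 3 x + 5 = 0^3 + 3*0 + 5 mod 7 = 5
LHS != RHS

No, not on the curve


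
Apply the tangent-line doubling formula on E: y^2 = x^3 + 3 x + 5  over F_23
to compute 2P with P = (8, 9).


Doubling: s = (3 x1^2 + a) / (2 y1)
s = (3*8^2 + 3) / (2*9) mod 23 = 7
x3 = s^2 - 2 x1 mod 23 = 7^2 - 2*8 = 10
y3 = s (x1 - x3) - y1 mod 23 = 7 * (8 - 10) - 9 = 0

2P = (10, 0)


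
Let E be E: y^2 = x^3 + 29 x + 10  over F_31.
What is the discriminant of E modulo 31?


4 a^3 + 27 b^2 = 4*29^3 + 27*10^2 = 97556 + 2700 = 100256
Delta = -16 * (100256) = -1604096
Delta mod 31 = 30

Delta = 30 (mod 31)


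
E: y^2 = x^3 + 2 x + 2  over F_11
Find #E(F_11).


For each x in F_11, count y with y^2 = x^3 + 2 x + 2 mod 11:
  x = 1: RHS = 5, y in [4, 7]  -> 2 point(s)
  x = 2: RHS = 3, y in [5, 6]  -> 2 point(s)
  x = 5: RHS = 5, y in [4, 7]  -> 2 point(s)
  x = 9: RHS = 1, y in [1, 10]  -> 2 point(s)
Affine points: 8. Add the point at infinity: total = 9.

#E(F_11) = 9


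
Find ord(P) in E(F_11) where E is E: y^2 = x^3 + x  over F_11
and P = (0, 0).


Compute successive multiples of P until we hit O:
  1P = (0, 0)
  2P = O

ord(P) = 2


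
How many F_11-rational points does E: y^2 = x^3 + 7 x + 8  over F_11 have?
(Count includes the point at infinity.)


For each x in F_11, count y with y^2 = x^3 + 7 x + 8 mod 11:
  x = 1: RHS = 5, y in [4, 7]  -> 2 point(s)
  x = 3: RHS = 1, y in [1, 10]  -> 2 point(s)
  x = 4: RHS = 1, y in [1, 10]  -> 2 point(s)
  x = 5: RHS = 3, y in [5, 6]  -> 2 point(s)
  x = 7: RHS = 4, y in [2, 9]  -> 2 point(s)
  x = 8: RHS = 4, y in [2, 9]  -> 2 point(s)
  x = 10: RHS = 0, y in [0]  -> 1 point(s)
Affine points: 13. Add the point at infinity: total = 14.

#E(F_11) = 14


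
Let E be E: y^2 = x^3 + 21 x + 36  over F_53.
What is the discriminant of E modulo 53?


4 a^3 + 27 b^2 = 4*21^3 + 27*36^2 = 37044 + 34992 = 72036
Delta = -16 * (72036) = -1152576
Delta mod 53 = 15

Delta = 15 (mod 53)


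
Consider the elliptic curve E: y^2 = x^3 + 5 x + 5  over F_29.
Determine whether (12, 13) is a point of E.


Check whether y^2 = x^3 + 5 x + 5 (mod 29) for (x, y) = (12, 13).
LHS: y^2 = 13^2 mod 29 = 24
RHS: x^3 + 5 x + 5 = 12^3 + 5*12 + 5 mod 29 = 24
LHS = RHS

Yes, on the curve


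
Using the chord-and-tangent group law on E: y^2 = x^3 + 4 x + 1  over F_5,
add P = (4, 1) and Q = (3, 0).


P != Q, so use the chord formula.
s = (y2 - y1) / (x2 - x1) = (4) / (4) mod 5 = 1
x3 = s^2 - x1 - x2 mod 5 = 1^2 - 4 - 3 = 4
y3 = s (x1 - x3) - y1 mod 5 = 1 * (4 - 4) - 1 = 4

P + Q = (4, 4)


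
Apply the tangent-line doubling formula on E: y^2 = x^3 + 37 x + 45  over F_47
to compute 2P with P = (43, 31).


Doubling: s = (3 x1^2 + a) / (2 y1)
s = (3*43^2 + 37) / (2*31) mod 47 = 37
x3 = s^2 - 2 x1 mod 47 = 37^2 - 2*43 = 14
y3 = s (x1 - x3) - y1 mod 47 = 37 * (43 - 14) - 31 = 8

2P = (14, 8)


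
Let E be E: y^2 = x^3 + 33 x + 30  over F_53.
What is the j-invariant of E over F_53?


Delta = -16(4 a^3 + 27 b^2) mod 53 = 28
-1728 * (4 a)^3 = -1728 * (4*33)^3 mod 53 = 4
j = 4 * 28^(-1) mod 53 = 38

j = 38 (mod 53)


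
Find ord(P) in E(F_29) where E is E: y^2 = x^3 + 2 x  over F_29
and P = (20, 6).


Compute successive multiples of P until we hit O:
  1P = (20, 6)
  2P = (23, 27)
  3P = (6, 5)
  4P = (7, 26)
  5P = (9, 15)
  6P = (22, 22)
  7P = (22, 7)
  8P = (9, 14)
  ... (continuing to 13P)
  13P = O

ord(P) = 13


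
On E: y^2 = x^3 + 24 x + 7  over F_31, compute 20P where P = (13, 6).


k = 20 = 10100_2 (binary, LSB first: 00101)
Double-and-add from P = (13, 6):
  bit 0 = 0: acc unchanged = O
  bit 1 = 0: acc unchanged = O
  bit 2 = 1: acc = O + (26, 14) = (26, 14)
  bit 3 = 0: acc unchanged = (26, 14)
  bit 4 = 1: acc = (26, 14) + (28, 30) = (10, 21)

20P = (10, 21)


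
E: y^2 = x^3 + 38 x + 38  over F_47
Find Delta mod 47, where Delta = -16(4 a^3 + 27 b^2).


4 a^3 + 27 b^2 = 4*38^3 + 27*38^2 = 219488 + 38988 = 258476
Delta = -16 * (258476) = -4135616
Delta mod 47 = 8

Delta = 8 (mod 47)


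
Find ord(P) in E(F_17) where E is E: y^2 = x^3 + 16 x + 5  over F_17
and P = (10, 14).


Compute successive multiples of P until we hit O:
  1P = (10, 14)
  2P = (13, 8)
  3P = (15, 13)
  4P = (7, 16)
  5P = (8, 13)
  6P = (12, 2)
  7P = (14, 10)
  8P = (11, 4)
  ... (continuing to 17P)
  17P = O

ord(P) = 17


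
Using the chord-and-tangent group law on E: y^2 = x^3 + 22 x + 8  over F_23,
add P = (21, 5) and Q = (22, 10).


P != Q, so use the chord formula.
s = (y2 - y1) / (x2 - x1) = (5) / (1) mod 23 = 5
x3 = s^2 - x1 - x2 mod 23 = 5^2 - 21 - 22 = 5
y3 = s (x1 - x3) - y1 mod 23 = 5 * (21 - 5) - 5 = 6

P + Q = (5, 6)


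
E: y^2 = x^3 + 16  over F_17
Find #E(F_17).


For each x in F_17, count y with y^2 = x^3 + 0 x + 16 mod 17:
  x = 0: RHS = 16, y in [4, 13]  -> 2 point(s)
  x = 1: RHS = 0, y in [0]  -> 1 point(s)
  x = 3: RHS = 9, y in [3, 14]  -> 2 point(s)
  x = 7: RHS = 2, y in [6, 11]  -> 2 point(s)
  x = 8: RHS = 1, y in [1, 16]  -> 2 point(s)
  x = 10: RHS = 13, y in [8, 9]  -> 2 point(s)
  x = 11: RHS = 4, y in [2, 15]  -> 2 point(s)
  x = 15: RHS = 8, y in [5, 12]  -> 2 point(s)
  x = 16: RHS = 15, y in [7, 10]  -> 2 point(s)
Affine points: 17. Add the point at infinity: total = 18.

#E(F_17) = 18


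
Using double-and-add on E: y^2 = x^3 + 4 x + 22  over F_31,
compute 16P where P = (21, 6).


k = 16 = 10000_2 (binary, LSB first: 00001)
Double-and-add from P = (21, 6):
  bit 0 = 0: acc unchanged = O
  bit 1 = 0: acc unchanged = O
  bit 2 = 0: acc unchanged = O
  bit 3 = 0: acc unchanged = O
  bit 4 = 1: acc = O + (28, 18) = (28, 18)

16P = (28, 18)


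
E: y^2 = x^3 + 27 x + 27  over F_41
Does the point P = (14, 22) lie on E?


Check whether y^2 = x^3 + 27 x + 27 (mod 41) for (x, y) = (14, 22).
LHS: y^2 = 22^2 mod 41 = 33
RHS: x^3 + 27 x + 27 = 14^3 + 27*14 + 27 mod 41 = 33
LHS = RHS

Yes, on the curve


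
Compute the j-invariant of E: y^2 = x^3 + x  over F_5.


Delta = -16(4 a^3 + 27 b^2) mod 5 = 1
-1728 * (4 a)^3 = -1728 * (4*1)^3 mod 5 = 3
j = 3 * 1^(-1) mod 5 = 3

j = 3 (mod 5)


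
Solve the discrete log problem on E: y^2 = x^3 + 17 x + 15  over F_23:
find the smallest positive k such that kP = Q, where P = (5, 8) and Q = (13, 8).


Enumerate multiples of P until we hit Q = (13, 8):
  1P = (5, 8)
  2P = (13, 15)
  3P = (9, 0)
  4P = (13, 8)
Match found at i = 4.

k = 4


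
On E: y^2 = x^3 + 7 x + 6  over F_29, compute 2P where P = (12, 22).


Doubling: s = (3 x1^2 + a) / (2 y1)
s = (3*12^2 + 7) / (2*22) mod 29 = 8
x3 = s^2 - 2 x1 mod 29 = 8^2 - 2*12 = 11
y3 = s (x1 - x3) - y1 mod 29 = 8 * (12 - 11) - 22 = 15

2P = (11, 15)


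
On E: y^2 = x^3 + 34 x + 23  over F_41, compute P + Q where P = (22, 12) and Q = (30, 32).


P != Q, so use the chord formula.
s = (y2 - y1) / (x2 - x1) = (20) / (8) mod 41 = 23
x3 = s^2 - x1 - x2 mod 41 = 23^2 - 22 - 30 = 26
y3 = s (x1 - x3) - y1 mod 41 = 23 * (22 - 26) - 12 = 19

P + Q = (26, 19)


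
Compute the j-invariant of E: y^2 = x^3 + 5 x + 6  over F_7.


Delta = -16(4 a^3 + 27 b^2) mod 7 = 3
-1728 * (4 a)^3 = -1728 * (4*5)^3 mod 7 = 6
j = 6 * 3^(-1) mod 7 = 2

j = 2 (mod 7)


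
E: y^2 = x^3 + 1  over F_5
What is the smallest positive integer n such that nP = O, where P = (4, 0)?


Compute successive multiples of P until we hit O:
  1P = (4, 0)
  2P = O

ord(P) = 2


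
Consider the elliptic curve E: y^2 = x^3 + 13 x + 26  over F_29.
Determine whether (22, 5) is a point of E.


Check whether y^2 = x^3 + 13 x + 26 (mod 29) for (x, y) = (22, 5).
LHS: y^2 = 5^2 mod 29 = 25
RHS: x^3 + 13 x + 26 = 22^3 + 13*22 + 26 mod 29 = 27
LHS != RHS

No, not on the curve


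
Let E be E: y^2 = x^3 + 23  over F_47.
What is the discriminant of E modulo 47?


4 a^3 + 27 b^2 = 4*0^3 + 27*23^2 = 0 + 14283 = 14283
Delta = -16 * (14283) = -228528
Delta mod 47 = 33

Delta = 33 (mod 47)


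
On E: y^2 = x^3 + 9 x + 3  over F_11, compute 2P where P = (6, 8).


Doubling: s = (3 x1^2 + a) / (2 y1)
s = (3*6^2 + 9) / (2*8) mod 11 = 8
x3 = s^2 - 2 x1 mod 11 = 8^2 - 2*6 = 8
y3 = s (x1 - x3) - y1 mod 11 = 8 * (6 - 8) - 8 = 9

2P = (8, 9)


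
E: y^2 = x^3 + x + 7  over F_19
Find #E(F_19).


For each x in F_19, count y with y^2 = x^3 + 1 x + 7 mod 19:
  x = 0: RHS = 7, y in [8, 11]  -> 2 point(s)
  x = 1: RHS = 9, y in [3, 16]  -> 2 point(s)
  x = 2: RHS = 17, y in [6, 13]  -> 2 point(s)
  x = 5: RHS = 4, y in [2, 17]  -> 2 point(s)
  x = 6: RHS = 1, y in [1, 18]  -> 2 point(s)
  x = 9: RHS = 4, y in [2, 17]  -> 2 point(s)
  x = 11: RHS = 0, y in [0]  -> 1 point(s)
  x = 17: RHS = 16, y in [4, 15]  -> 2 point(s)
  x = 18: RHS = 5, y in [9, 10]  -> 2 point(s)
Affine points: 17. Add the point at infinity: total = 18.

#E(F_19) = 18


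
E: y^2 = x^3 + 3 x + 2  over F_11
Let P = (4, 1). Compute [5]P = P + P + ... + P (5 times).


k = 5 = 101_2 (binary, LSB first: 101)
Double-and-add from P = (4, 1):
  bit 0 = 1: acc = O + (4, 1) = (4, 1)
  bit 1 = 0: acc unchanged = (4, 1)
  bit 2 = 1: acc = (4, 1) + (2, 4) = (10, 8)

5P = (10, 8)


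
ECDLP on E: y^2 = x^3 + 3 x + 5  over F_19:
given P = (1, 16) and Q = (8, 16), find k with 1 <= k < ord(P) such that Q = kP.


Enumerate multiples of P until we hit Q = (8, 16):
  1P = (1, 16)
  2P = (18, 1)
  3P = (4, 9)
  4P = (11, 1)
  5P = (14, 13)
  6P = (9, 18)
  7P = (15, 9)
  8P = (8, 16)
Match found at i = 8.

k = 8


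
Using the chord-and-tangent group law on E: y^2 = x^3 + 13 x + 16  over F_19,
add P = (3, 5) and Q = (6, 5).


P != Q, so use the chord formula.
s = (y2 - y1) / (x2 - x1) = (0) / (3) mod 19 = 0
x3 = s^2 - x1 - x2 mod 19 = 0^2 - 3 - 6 = 10
y3 = s (x1 - x3) - y1 mod 19 = 0 * (3 - 10) - 5 = 14

P + Q = (10, 14)


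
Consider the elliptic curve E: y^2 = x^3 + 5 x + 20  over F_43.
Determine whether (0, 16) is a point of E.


Check whether y^2 = x^3 + 5 x + 20 (mod 43) for (x, y) = (0, 16).
LHS: y^2 = 16^2 mod 43 = 41
RHS: x^3 + 5 x + 20 = 0^3 + 5*0 + 20 mod 43 = 20
LHS != RHS

No, not on the curve


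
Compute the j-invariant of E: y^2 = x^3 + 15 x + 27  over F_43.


Delta = -16(4 a^3 + 27 b^2) mod 43 = 36
-1728 * (4 a)^3 = -1728 * (4*15)^3 mod 43 = 41
j = 41 * 36^(-1) mod 43 = 31

j = 31 (mod 43)


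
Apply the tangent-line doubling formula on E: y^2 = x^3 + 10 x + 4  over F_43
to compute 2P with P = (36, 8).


Doubling: s = (3 x1^2 + a) / (2 y1)
s = (3*36^2 + 10) / (2*8) mod 43 = 34
x3 = s^2 - 2 x1 mod 43 = 34^2 - 2*36 = 9
y3 = s (x1 - x3) - y1 mod 43 = 34 * (36 - 9) - 8 = 7

2P = (9, 7)


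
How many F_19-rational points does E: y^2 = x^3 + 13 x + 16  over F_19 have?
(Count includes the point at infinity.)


For each x in F_19, count y with y^2 = x^3 + 13 x + 16 mod 19:
  x = 0: RHS = 16, y in [4, 15]  -> 2 point(s)
  x = 1: RHS = 11, y in [7, 12]  -> 2 point(s)
  x = 3: RHS = 6, y in [5, 14]  -> 2 point(s)
  x = 5: RHS = 16, y in [4, 15]  -> 2 point(s)
  x = 6: RHS = 6, y in [5, 14]  -> 2 point(s)
  x = 8: RHS = 5, y in [9, 10]  -> 2 point(s)
  x = 9: RHS = 7, y in [8, 11]  -> 2 point(s)
  x = 10: RHS = 6, y in [5, 14]  -> 2 point(s)
  x = 12: RHS = 0, y in [0]  -> 1 point(s)
  x = 13: RHS = 7, y in [8, 11]  -> 2 point(s)
  x = 14: RHS = 16, y in [4, 15]  -> 2 point(s)
  x = 16: RHS = 7, y in [8, 11]  -> 2 point(s)
  x = 17: RHS = 1, y in [1, 18]  -> 2 point(s)
Affine points: 25. Add the point at infinity: total = 26.

#E(F_19) = 26


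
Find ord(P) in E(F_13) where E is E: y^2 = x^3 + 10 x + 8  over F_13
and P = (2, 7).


Compute successive multiples of P until we hit O:
  1P = (2, 7)
  2P = (12, 7)
  3P = (12, 6)
  4P = (2, 6)
  5P = O

ord(P) = 5


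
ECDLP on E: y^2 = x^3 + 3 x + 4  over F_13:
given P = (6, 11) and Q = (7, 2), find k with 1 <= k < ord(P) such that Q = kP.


Enumerate multiples of P until we hit Q = (7, 2):
  1P = (6, 11)
  2P = (0, 11)
  3P = (7, 2)
Match found at i = 3.

k = 3


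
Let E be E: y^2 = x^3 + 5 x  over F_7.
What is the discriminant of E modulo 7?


4 a^3 + 27 b^2 = 4*5^3 + 27*0^2 = 500 + 0 = 500
Delta = -16 * (500) = -8000
Delta mod 7 = 1

Delta = 1 (mod 7)


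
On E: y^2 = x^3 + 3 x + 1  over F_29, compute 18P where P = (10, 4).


k = 18 = 10010_2 (binary, LSB first: 01001)
Double-and-add from P = (10, 4):
  bit 0 = 0: acc unchanged = O
  bit 1 = 1: acc = O + (13, 2) = (13, 2)
  bit 2 = 0: acc unchanged = (13, 2)
  bit 3 = 0: acc unchanged = (13, 2)
  bit 4 = 1: acc = (13, 2) + (23, 17) = (17, 21)

18P = (17, 21)


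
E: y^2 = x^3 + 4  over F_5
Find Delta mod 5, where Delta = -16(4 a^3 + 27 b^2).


4 a^3 + 27 b^2 = 4*0^3 + 27*4^2 = 0 + 432 = 432
Delta = -16 * (432) = -6912
Delta mod 5 = 3

Delta = 3 (mod 5)


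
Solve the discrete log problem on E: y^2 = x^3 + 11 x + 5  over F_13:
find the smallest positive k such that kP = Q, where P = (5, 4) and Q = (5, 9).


Enumerate multiples of P until we hit Q = (5, 9):
  1P = (5, 4)
  2P = (4, 10)
  3P = (1, 11)
  4P = (6, 1)
  5P = (11, 1)
  6P = (7, 10)
  7P = (10, 7)
  8P = (2, 3)
  9P = (9, 12)
  10P = (3, 0)
  11P = (9, 1)
  12P = (2, 10)
  13P = (10, 6)
  14P = (7, 3)
  15P = (11, 12)
  16P = (6, 12)
  17P = (1, 2)
  18P = (4, 3)
  19P = (5, 9)
Match found at i = 19.

k = 19


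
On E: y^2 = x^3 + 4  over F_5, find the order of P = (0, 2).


Compute successive multiples of P until we hit O:
  1P = (0, 2)
  2P = (0, 3)
  3P = O

ord(P) = 3


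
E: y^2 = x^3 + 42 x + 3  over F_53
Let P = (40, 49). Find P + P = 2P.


Doubling: s = (3 x1^2 + a) / (2 y1)
s = (3*40^2 + 42) / (2*49) mod 53 = 44
x3 = s^2 - 2 x1 mod 53 = 44^2 - 2*40 = 1
y3 = s (x1 - x3) - y1 mod 53 = 44 * (40 - 1) - 49 = 24

2P = (1, 24)


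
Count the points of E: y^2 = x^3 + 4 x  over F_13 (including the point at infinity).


For each x in F_13, count y with y^2 = x^3 + 4 x + 0 mod 13:
  x = 0: RHS = 0, y in [0]  -> 1 point(s)
  x = 2: RHS = 3, y in [4, 9]  -> 2 point(s)
  x = 3: RHS = 0, y in [0]  -> 1 point(s)
  x = 10: RHS = 0, y in [0]  -> 1 point(s)
  x = 11: RHS = 10, y in [6, 7]  -> 2 point(s)
Affine points: 7. Add the point at infinity: total = 8.

#E(F_13) = 8


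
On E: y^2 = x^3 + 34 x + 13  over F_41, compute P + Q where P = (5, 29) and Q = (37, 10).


P != Q, so use the chord formula.
s = (y2 - y1) / (x2 - x1) = (22) / (32) mod 41 = 34
x3 = s^2 - x1 - x2 mod 41 = 34^2 - 5 - 37 = 7
y3 = s (x1 - x3) - y1 mod 41 = 34 * (5 - 7) - 29 = 26

P + Q = (7, 26)


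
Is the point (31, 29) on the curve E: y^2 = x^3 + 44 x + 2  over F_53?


Check whether y^2 = x^3 + 44 x + 2 (mod 53) for (x, y) = (31, 29).
LHS: y^2 = 29^2 mod 53 = 46
RHS: x^3 + 44 x + 2 = 31^3 + 44*31 + 2 mod 53 = 46
LHS = RHS

Yes, on the curve


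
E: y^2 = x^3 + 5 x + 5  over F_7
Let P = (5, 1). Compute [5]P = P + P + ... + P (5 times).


k = 5 = 101_2 (binary, LSB first: 101)
Double-and-add from P = (5, 1):
  bit 0 = 1: acc = O + (5, 1) = (5, 1)
  bit 1 = 0: acc unchanged = (5, 1)
  bit 2 = 1: acc = (5, 1) + (2, 4) = (1, 2)

5P = (1, 2)


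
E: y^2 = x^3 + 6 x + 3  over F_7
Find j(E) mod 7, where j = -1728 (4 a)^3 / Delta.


Delta = -16(4 a^3 + 27 b^2) mod 7 = 5
-1728 * (4 a)^3 = -1728 * (4*6)^3 mod 7 = 6
j = 6 * 5^(-1) mod 7 = 4

j = 4 (mod 7)


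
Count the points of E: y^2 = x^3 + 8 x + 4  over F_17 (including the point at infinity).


For each x in F_17, count y with y^2 = x^3 + 8 x + 4 mod 17:
  x = 0: RHS = 4, y in [2, 15]  -> 2 point(s)
  x = 1: RHS = 13, y in [8, 9]  -> 2 point(s)
  x = 3: RHS = 4, y in [2, 15]  -> 2 point(s)
  x = 4: RHS = 15, y in [7, 10]  -> 2 point(s)
  x = 5: RHS = 16, y in [4, 13]  -> 2 point(s)
  x = 6: RHS = 13, y in [8, 9]  -> 2 point(s)
  x = 8: RHS = 2, y in [6, 11]  -> 2 point(s)
  x = 10: RHS = 13, y in [8, 9]  -> 2 point(s)
  x = 12: RHS = 9, y in [3, 14]  -> 2 point(s)
  x = 14: RHS = 4, y in [2, 15]  -> 2 point(s)
Affine points: 20. Add the point at infinity: total = 21.

#E(F_17) = 21


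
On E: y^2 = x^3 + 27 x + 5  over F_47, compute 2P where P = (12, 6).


Doubling: s = (3 x1^2 + a) / (2 y1)
s = (3*12^2 + 27) / (2*6) mod 47 = 3
x3 = s^2 - 2 x1 mod 47 = 3^2 - 2*12 = 32
y3 = s (x1 - x3) - y1 mod 47 = 3 * (12 - 32) - 6 = 28

2P = (32, 28)


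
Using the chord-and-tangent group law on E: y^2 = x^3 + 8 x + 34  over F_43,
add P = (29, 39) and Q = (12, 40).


P != Q, so use the chord formula.
s = (y2 - y1) / (x2 - x1) = (1) / (26) mod 43 = 5
x3 = s^2 - x1 - x2 mod 43 = 5^2 - 29 - 12 = 27
y3 = s (x1 - x3) - y1 mod 43 = 5 * (29 - 27) - 39 = 14

P + Q = (27, 14)


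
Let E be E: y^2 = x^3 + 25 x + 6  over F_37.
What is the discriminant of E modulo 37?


4 a^3 + 27 b^2 = 4*25^3 + 27*6^2 = 62500 + 972 = 63472
Delta = -16 * (63472) = -1015552
Delta mod 37 = 24

Delta = 24 (mod 37)


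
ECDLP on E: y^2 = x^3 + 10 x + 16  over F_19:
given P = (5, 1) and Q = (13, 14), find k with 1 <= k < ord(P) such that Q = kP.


Enumerate multiples of P until we hit Q = (13, 14):
  1P = (5, 1)
  2P = (15, 11)
  3P = (0, 4)
  4P = (6, 11)
  5P = (13, 14)
Match found at i = 5.

k = 5


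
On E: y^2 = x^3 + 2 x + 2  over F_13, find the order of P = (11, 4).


Compute successive multiples of P until we hit O:
  1P = (11, 4)
  2P = (3, 10)
  3P = (2, 12)
  4P = (4, 10)
  5P = (12, 8)
  6P = (6, 3)
  7P = (8, 7)
  8P = (8, 6)
  ... (continuing to 15P)
  15P = O

ord(P) = 15


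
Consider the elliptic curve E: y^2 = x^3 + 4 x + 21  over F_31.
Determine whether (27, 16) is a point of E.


Check whether y^2 = x^3 + 4 x + 21 (mod 31) for (x, y) = (27, 16).
LHS: y^2 = 16^2 mod 31 = 8
RHS: x^3 + 4 x + 21 = 27^3 + 4*27 + 21 mod 31 = 3
LHS != RHS

No, not on the curve


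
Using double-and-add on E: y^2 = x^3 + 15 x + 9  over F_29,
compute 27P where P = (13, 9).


k = 27 = 11011_2 (binary, LSB first: 11011)
Double-and-add from P = (13, 9):
  bit 0 = 1: acc = O + (13, 9) = (13, 9)
  bit 1 = 1: acc = (13, 9) + (3, 20) = (0, 26)
  bit 2 = 0: acc unchanged = (0, 26)
  bit 3 = 1: acc = (0, 26) + (5, 21) = (25, 28)
  bit 4 = 1: acc = (25, 28) + (23, 15) = (16, 16)

27P = (16, 16)


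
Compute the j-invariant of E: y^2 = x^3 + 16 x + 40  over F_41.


Delta = -16(4 a^3 + 27 b^2) mod 41 = 29
-1728 * (4 a)^3 = -1728 * (4*16)^3 mod 41 = 19
j = 19 * 29^(-1) mod 41 = 36

j = 36 (mod 41)


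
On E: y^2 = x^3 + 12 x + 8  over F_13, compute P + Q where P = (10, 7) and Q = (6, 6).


P != Q, so use the chord formula.
s = (y2 - y1) / (x2 - x1) = (12) / (9) mod 13 = 10
x3 = s^2 - x1 - x2 mod 13 = 10^2 - 10 - 6 = 6
y3 = s (x1 - x3) - y1 mod 13 = 10 * (10 - 6) - 7 = 7

P + Q = (6, 7)


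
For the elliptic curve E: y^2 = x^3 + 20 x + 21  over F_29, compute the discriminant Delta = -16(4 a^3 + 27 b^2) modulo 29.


4 a^3 + 27 b^2 = 4*20^3 + 27*21^2 = 32000 + 11907 = 43907
Delta = -16 * (43907) = -702512
Delta mod 29 = 13

Delta = 13 (mod 29)


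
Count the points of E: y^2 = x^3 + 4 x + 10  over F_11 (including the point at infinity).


For each x in F_11, count y with y^2 = x^3 + 4 x + 10 mod 11:
  x = 1: RHS = 4, y in [2, 9]  -> 2 point(s)
  x = 2: RHS = 4, y in [2, 9]  -> 2 point(s)
  x = 3: RHS = 5, y in [4, 7]  -> 2 point(s)
  x = 5: RHS = 1, y in [1, 10]  -> 2 point(s)
  x = 8: RHS = 4, y in [2, 9]  -> 2 point(s)
  x = 9: RHS = 5, y in [4, 7]  -> 2 point(s)
  x = 10: RHS = 5, y in [4, 7]  -> 2 point(s)
Affine points: 14. Add the point at infinity: total = 15.

#E(F_11) = 15


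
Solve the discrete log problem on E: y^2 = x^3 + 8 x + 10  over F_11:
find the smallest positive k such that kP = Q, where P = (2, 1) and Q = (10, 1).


Enumerate multiples of P until we hit Q = (10, 1):
  1P = (2, 1)
  2P = (8, 5)
  3P = (10, 1)
Match found at i = 3.

k = 3


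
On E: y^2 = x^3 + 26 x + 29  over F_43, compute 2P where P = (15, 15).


Doubling: s = (3 x1^2 + a) / (2 y1)
s = (3*15^2 + 26) / (2*15) mod 43 = 42
x3 = s^2 - 2 x1 mod 43 = 42^2 - 2*15 = 14
y3 = s (x1 - x3) - y1 mod 43 = 42 * (15 - 14) - 15 = 27

2P = (14, 27)


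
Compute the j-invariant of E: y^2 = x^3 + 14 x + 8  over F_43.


Delta = -16(4 a^3 + 27 b^2) mod 43 = 40
-1728 * (4 a)^3 = -1728 * (4*14)^3 mod 43 = 11
j = 11 * 40^(-1) mod 43 = 25

j = 25 (mod 43)


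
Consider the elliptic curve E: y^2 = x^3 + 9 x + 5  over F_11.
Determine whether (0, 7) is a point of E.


Check whether y^2 = x^3 + 9 x + 5 (mod 11) for (x, y) = (0, 7).
LHS: y^2 = 7^2 mod 11 = 5
RHS: x^3 + 9 x + 5 = 0^3 + 9*0 + 5 mod 11 = 5
LHS = RHS

Yes, on the curve


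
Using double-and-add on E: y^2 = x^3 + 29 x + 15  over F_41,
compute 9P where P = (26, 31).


k = 9 = 1001_2 (binary, LSB first: 1001)
Double-and-add from P = (26, 31):
  bit 0 = 1: acc = O + (26, 31) = (26, 31)
  bit 1 = 0: acc unchanged = (26, 31)
  bit 2 = 0: acc unchanged = (26, 31)
  bit 3 = 1: acc = (26, 31) + (8, 29) = (6, 35)

9P = (6, 35)


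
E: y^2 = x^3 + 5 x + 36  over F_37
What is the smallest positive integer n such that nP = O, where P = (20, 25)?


Compute successive multiples of P until we hit O:
  1P = (20, 25)
  2P = (18, 1)
  3P = (32, 16)
  4P = (11, 33)
  5P = (31, 30)
  6P = (7, 28)
  7P = (21, 35)
  8P = (22, 29)
  ... (continuing to 45P)
  45P = O

ord(P) = 45


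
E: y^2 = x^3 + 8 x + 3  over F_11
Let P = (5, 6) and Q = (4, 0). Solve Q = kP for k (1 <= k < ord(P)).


Enumerate multiples of P until we hit Q = (4, 0):
  1P = (5, 6)
  2P = (4, 0)
Match found at i = 2.

k = 2


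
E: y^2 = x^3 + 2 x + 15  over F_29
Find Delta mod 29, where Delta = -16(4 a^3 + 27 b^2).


4 a^3 + 27 b^2 = 4*2^3 + 27*15^2 = 32 + 6075 = 6107
Delta = -16 * (6107) = -97712
Delta mod 29 = 18

Delta = 18 (mod 29)


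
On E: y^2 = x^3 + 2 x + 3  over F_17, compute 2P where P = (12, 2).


Doubling: s = (3 x1^2 + a) / (2 y1)
s = (3*12^2 + 2) / (2*2) mod 17 = 15
x3 = s^2 - 2 x1 mod 17 = 15^2 - 2*12 = 14
y3 = s (x1 - x3) - y1 mod 17 = 15 * (12 - 14) - 2 = 2

2P = (14, 2)
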